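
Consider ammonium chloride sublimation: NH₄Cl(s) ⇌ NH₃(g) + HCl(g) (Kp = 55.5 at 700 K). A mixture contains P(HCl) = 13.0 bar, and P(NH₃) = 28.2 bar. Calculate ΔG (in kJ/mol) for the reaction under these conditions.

ΔG = 11.0 kJ/mol

(NH₄Cl is a pure solid — omitted from Qp.)
Qp = P(NH₃)·P(HCl) = (28.2)·(13.0) = 367
ΔG = RT ln(Qp/Kp) = (8.314 J mol⁻¹ K⁻¹)(700 K) × ln(367/55.5)
   = (5.820 kJ/mol)(1.889) = 11.0 kJ/mol
ΔG > 0, so the forward reaction is non-spontaneous (proceeds in reverse).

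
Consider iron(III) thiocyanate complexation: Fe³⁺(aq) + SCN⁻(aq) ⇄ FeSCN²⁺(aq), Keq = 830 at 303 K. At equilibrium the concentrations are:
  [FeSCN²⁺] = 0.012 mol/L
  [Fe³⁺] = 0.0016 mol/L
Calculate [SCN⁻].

At equilibrium, Keq = [FeSCN²⁺] / ([Fe³⁺]·[SCN⁻]) = 830.
(0.012) / ((0.0016)·([SCN⁻])) = 830
[SCN⁻] = 0.00904 = 0.0090 mol/L

[SCN⁻] = 0.0090 mol/L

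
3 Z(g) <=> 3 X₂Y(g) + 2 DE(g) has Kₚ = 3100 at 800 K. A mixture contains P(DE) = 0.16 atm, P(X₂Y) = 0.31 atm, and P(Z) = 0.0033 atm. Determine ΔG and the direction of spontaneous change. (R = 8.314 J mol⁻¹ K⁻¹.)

Qₚ = P(X₂Y)³·P(DE)² / P(Z)³ = (0.31)³·(0.16)² / (0.0033)³ = 21200
ΔG = RT ln(Qₚ/Kₚ) = (8.314 J mol⁻¹ K⁻¹)(800 K) × ln(21200/3100)
   = (6.651 kJ/mol)(1.923) = 12.8 kJ/mol
ΔG > 0, so the forward reaction is non-spontaneous (proceeds in reverse).

ΔG = 12.8 kJ/mol; the forward reaction is non-spontaneous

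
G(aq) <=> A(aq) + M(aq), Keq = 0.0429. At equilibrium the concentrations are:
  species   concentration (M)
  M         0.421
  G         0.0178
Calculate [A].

At equilibrium, Keq = [A]·[M] / [G] = 0.0429.
([A])·(0.421) / (0.0178) = 0.0429
[A] = 0.00181 M

[A] = 0.00181 M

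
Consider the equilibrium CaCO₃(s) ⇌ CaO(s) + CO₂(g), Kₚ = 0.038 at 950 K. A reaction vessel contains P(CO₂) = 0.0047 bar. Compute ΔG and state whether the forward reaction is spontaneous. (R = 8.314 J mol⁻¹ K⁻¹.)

(CaCO₃, CaO are pure solids — omitted from Qₚ.)
Qₚ = P(CO₂) = 0.00470
ΔG = RT ln(Qₚ/Kₚ) = (8.314 J mol⁻¹ K⁻¹)(950 K) × ln(0.00470/0.038)
   = (7.898 kJ/mol)(-2.090) = -16.5 kJ/mol
ΔG < 0, so the forward reaction is spontaneous (proceeds forward).

ΔG = -16.5 kJ/mol; the forward reaction is spontaneous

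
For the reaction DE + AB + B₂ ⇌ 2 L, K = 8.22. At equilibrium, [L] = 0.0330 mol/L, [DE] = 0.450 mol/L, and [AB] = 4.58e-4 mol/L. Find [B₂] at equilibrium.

[B₂] = 0.643 mol/L

At equilibrium, K = [L]² / ([DE]·[AB]·[B₂]) = 8.22.
(0.0330)² / ((0.450)·(4.58e-4)·([B₂])) = 8.22
[B₂] = 0.643 mol/L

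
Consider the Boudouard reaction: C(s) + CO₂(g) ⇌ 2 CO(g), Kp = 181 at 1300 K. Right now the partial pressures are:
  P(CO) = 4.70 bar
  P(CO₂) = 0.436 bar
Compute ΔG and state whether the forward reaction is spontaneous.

(C is a pure solid — omitted from Qp.)
Qp = P(CO)² / P(CO₂) = (4.70)² / (0.436) = 50.7
ΔG = RT ln(Qp/Kp) = (8.314 J mol⁻¹ K⁻¹)(1300 K) × ln(50.7/181)
   = (10.81 kJ/mol)(-1.273) = -13.8 kJ/mol
ΔG < 0, so the forward reaction is spontaneous (proceeds forward).

ΔG = -13.8 kJ/mol; the forward reaction is spontaneous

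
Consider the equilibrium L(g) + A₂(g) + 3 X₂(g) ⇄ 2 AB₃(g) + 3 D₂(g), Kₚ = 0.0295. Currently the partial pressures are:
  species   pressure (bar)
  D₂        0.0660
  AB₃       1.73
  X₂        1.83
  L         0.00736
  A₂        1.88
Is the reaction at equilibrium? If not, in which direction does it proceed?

Qₚ = P(AB₃)²·P(D₂)³ / (P(L)·P(A₂)·P(X₂)³) = (1.73)²·(0.0660)³ / ((0.00736)·(1.88)·(1.83)³) = 0.0101
Qₚ = 0.0101 < Kₚ = 0.0295, so the forward reaction proceeds.

to the right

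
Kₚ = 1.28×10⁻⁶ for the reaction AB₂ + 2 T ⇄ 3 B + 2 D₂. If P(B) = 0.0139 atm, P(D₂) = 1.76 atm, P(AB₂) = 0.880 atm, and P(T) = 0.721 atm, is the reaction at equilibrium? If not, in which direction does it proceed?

Qₚ = P(B)³·P(D₂)² / (P(AB₂)·P(T)²) = (0.0139)³·(1.76)² / ((0.880)·(0.721)²) = 1.82×10⁻⁵
Qₚ = 1.82×10⁻⁵ > Kₚ = 1.28×10⁻⁶, so the reverse reaction proceeds.

in the reverse direction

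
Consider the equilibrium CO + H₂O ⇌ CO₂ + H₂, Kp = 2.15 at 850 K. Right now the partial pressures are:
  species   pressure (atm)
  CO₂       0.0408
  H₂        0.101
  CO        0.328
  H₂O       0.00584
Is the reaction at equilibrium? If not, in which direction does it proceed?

at equilibrium

Qp = P(CO₂)·P(H₂) / (P(CO)·P(H₂O)) = (0.0408)·(0.101) / ((0.328)·(0.00584)) = 2.15
Qp = 2.15 = Kp, so the system is already at equilibrium.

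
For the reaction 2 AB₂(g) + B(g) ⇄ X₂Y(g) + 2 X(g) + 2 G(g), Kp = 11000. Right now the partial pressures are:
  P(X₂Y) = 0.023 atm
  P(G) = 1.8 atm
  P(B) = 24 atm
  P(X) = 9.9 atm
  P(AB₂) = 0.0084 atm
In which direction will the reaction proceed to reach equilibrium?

to the right

Qp = P(X₂Y)·P(X)²·P(G)² / (P(AB₂)²·P(B)) = (0.023)·(9.9)²·(1.8)² / ((0.0084)²·(24)) = 4300
Qp = 4300 < Kp = 11000, so the forward reaction proceeds.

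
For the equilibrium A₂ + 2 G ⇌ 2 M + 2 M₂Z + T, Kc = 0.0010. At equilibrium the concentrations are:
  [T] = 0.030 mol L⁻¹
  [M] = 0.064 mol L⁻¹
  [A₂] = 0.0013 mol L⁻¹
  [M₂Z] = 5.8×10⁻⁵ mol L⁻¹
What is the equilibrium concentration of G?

[G] = 5.6×10⁻⁴ mol L⁻¹

At equilibrium, Kc = [M]²·[M₂Z]²·[T] / ([A₂]·[G]²) = 0.0010.
(0.064)²·(5.8×10⁻⁵)²·(0.030) / ((0.0013)·([G])²) = 0.0010
[G]² = 3.18×10⁻⁷ ⇒ [G] = 5.6×10⁻⁴ mol L⁻¹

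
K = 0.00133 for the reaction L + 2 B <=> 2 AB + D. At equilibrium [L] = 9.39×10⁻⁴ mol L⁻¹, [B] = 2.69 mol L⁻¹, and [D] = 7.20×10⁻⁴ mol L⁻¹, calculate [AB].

[AB] = 0.112 mol L⁻¹

At equilibrium, K = [AB]²·[D] / ([L]·[B]²) = 0.00133.
([AB])²·(7.20×10⁻⁴) / ((9.39×10⁻⁴)·(2.69)²) = 0.00133
[AB]² = 0.0126 ⇒ [AB] = 0.112 mol L⁻¹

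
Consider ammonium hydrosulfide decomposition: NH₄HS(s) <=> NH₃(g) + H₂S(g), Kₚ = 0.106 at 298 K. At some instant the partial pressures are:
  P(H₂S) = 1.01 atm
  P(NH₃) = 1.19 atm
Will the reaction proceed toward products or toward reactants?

(NH₄HS is a pure solid — omitted from Qₚ.)
Qₚ = P(NH₃)·P(H₂S) = (1.19)·(1.01) = 1.20
Qₚ = 1.20 > Kₚ = 0.106, so the reverse reaction proceeds.

in the reverse direction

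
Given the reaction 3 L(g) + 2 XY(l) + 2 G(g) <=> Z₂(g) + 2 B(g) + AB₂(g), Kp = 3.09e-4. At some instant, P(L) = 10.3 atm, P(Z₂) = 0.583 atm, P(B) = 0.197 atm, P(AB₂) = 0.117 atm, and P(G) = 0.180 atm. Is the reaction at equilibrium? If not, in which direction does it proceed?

to the right

(XY is a pure liquid — omitted from Qp.)
Qp = P(Z₂)·P(B)²·P(AB₂) / (P(L)³·P(G)²) = (0.583)·(0.197)²·(0.117) / ((10.3)³·(0.180)²) = 7.48e-5
Qp = 7.48e-5 < Kp = 3.09e-4, so the forward reaction proceeds.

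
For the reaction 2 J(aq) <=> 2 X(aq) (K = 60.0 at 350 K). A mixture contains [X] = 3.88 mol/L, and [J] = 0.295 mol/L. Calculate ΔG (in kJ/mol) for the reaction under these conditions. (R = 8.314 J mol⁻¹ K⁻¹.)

Q = [X]² / [J]² = (3.88)² / (0.295)² = 173
ΔG = RT ln(Q/K) = (8.314 J mol⁻¹ K⁻¹)(350 K) × ln(173/60.0)
   = (2.910 kJ/mol)(1.059) = 3.08 kJ/mol
ΔG > 0, so the forward reaction is non-spontaneous (proceeds in reverse).

ΔG = 3.08 kJ/mol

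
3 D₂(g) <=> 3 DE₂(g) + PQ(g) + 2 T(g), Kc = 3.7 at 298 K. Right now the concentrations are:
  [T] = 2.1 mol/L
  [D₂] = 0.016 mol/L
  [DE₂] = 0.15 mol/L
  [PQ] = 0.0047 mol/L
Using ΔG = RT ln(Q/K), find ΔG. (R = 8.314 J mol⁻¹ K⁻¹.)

ΔG = 3.79 kJ/mol

Qc = [DE₂]³·[PQ]·[T]² / [D₂]³ = (0.15)³·(0.0047)·(2.1)² / (0.016)³ = 17.1
ΔG = RT ln(Qc/Kc) = (8.314 J mol⁻¹ K⁻¹)(298 K) × ln(17.1/3.7)
   = (2.478 kJ/mol)(1.531) = 3.79 kJ/mol
ΔG > 0, so the forward reaction is non-spontaneous (proceeds in reverse).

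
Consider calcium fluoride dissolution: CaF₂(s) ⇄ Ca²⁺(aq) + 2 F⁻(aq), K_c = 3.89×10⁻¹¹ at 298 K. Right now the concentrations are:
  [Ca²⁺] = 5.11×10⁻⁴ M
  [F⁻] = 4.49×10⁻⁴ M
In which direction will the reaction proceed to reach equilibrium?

reverse (toward reactants)

(CaF₂ is a pure solid — omitted from Q_c.)
Q_c = [Ca²⁺]·[F⁻]² = (5.11×10⁻⁴)·(4.49×10⁻⁴)² = 1.03×10⁻¹⁰
Q_c = 1.03×10⁻¹⁰ > K_c = 3.89×10⁻¹¹, so the reverse reaction proceeds.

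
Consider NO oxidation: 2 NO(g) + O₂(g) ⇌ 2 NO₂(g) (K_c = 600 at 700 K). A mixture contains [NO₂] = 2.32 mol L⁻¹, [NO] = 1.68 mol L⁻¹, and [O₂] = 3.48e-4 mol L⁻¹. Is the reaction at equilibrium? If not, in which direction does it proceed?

toward reactants

Q_c = [NO₂]² / ([NO]²·[O₂]) = (2.32)² / ((1.68)²·(3.48e-4)) = 5480
Q_c = 5480 > K_c = 600, so the reverse reaction proceeds.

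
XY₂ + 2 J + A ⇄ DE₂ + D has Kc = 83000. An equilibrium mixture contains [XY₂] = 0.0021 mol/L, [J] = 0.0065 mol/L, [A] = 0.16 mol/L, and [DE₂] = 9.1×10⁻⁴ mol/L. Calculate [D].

At equilibrium, Kc = [DE₂]·[D] / ([XY₂]·[J]²·[A]) = 83000.
(9.1×10⁻⁴)·([D]) / ((0.0021)·(0.0065)²·(0.16)) = 83000
[D] = 1.29 = 1.3 mol/L

[D] = 1.3 mol/L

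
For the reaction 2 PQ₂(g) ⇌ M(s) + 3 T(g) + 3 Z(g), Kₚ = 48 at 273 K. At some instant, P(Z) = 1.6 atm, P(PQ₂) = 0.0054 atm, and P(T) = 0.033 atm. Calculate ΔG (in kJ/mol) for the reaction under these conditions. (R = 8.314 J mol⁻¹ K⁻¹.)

ΔG = -5.11 kJ/mol

(M is a pure solid — omitted from Qₚ.)
Qₚ = P(T)³·P(Z)³ / P(PQ₂)² = (0.033)³·(1.6)³ / (0.0054)² = 5.05
ΔG = RT ln(Qₚ/Kₚ) = (8.314 J mol⁻¹ K⁻¹)(273 K) × ln(5.05/48)
   = (2.270 kJ/mol)(-2.252) = -5.11 kJ/mol
ΔG < 0, so the forward reaction is spontaneous (proceeds forward).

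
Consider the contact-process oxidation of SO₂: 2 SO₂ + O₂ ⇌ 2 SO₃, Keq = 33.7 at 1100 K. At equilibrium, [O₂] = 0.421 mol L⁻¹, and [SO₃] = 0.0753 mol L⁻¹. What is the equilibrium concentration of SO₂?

At equilibrium, Keq = [SO₃]² / ([SO₂]²·[O₂]) = 33.7.
(0.0753)² / (([SO₂])²·(0.421)) = 33.7
[SO₂]² = 4.00×10⁻⁴ ⇒ [SO₂] = 0.0200 mol L⁻¹

[SO₂] = 0.0200 mol L⁻¹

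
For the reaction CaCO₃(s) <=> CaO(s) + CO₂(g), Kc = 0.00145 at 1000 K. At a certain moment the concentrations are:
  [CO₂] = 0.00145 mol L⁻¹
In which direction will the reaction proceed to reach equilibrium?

(CaCO₃, CaO are pure solids — omitted from Qc.)
Qc = [CO₂] = 0.00145
Qc = 0.00145 = Kc, so the system is already at equilibrium.

no net change (already at equilibrium)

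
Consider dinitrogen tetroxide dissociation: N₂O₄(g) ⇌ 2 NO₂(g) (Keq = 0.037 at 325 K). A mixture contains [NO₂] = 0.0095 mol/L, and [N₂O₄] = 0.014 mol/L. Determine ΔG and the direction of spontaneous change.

Q = [NO₂]² / [N₂O₄] = (0.0095)² / (0.014) = 0.00645
ΔG = RT ln(Q/Keq) = (8.314 J mol⁻¹ K⁻¹)(325 K) × ln(0.00645/0.037)
   = (2.702 kJ/mol)(-1.747) = -4.72 kJ/mol
ΔG < 0, so the forward reaction is spontaneous (proceeds forward).

ΔG = -4.72 kJ/mol; the forward reaction is spontaneous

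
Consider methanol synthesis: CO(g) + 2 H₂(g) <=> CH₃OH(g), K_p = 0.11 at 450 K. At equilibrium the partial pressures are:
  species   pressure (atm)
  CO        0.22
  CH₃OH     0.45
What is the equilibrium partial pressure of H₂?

P(H₂) = 4.3 atm

At equilibrium, K_p = P(CH₃OH) / (P(CO)·P(H₂)²) = 0.11.
(0.45) / ((0.22)·(P(H₂))²) = 0.11
P(H₂)² = 18.6 ⇒ P(H₂) = 4.3 atm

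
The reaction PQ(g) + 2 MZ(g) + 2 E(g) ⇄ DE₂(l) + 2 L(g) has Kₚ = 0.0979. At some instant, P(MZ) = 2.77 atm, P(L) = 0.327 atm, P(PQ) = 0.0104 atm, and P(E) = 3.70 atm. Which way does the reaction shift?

(DE₂ is a pure liquid — omitted from Qₚ.)
Qₚ = P(L)² / (P(PQ)·P(MZ)²·P(E)²) = (0.327)² / ((0.0104)·(2.77)²·(3.70)²) = 0.0979
Qₚ = 0.0979 = Kₚ, so the system is already at equilibrium.

no net change (already at equilibrium)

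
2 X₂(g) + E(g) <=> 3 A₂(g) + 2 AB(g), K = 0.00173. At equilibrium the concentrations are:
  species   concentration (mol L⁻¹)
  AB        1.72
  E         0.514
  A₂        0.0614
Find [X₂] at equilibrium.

[X₂] = 0.878 mol L⁻¹

At equilibrium, K = [A₂]³·[AB]² / ([X₂]²·[E]) = 0.00173.
(0.0614)³·(1.72)² / (([X₂])²·(0.514)) = 0.00173
[X₂]² = 0.770 ⇒ [X₂] = 0.878 mol L⁻¹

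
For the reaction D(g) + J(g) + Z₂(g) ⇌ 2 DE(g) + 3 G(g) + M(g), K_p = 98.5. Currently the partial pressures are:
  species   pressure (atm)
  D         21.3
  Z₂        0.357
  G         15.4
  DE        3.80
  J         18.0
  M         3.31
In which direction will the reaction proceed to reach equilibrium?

Q_p = P(DE)²·P(G)³·P(M) / (P(D)·P(J)·P(Z₂)) = (3.80)²·(15.4)³·(3.31) / ((21.3)·(18.0)·(0.357)) = 1280
Q_p = 1280 > K_p = 98.5, so the reverse reaction proceeds.

in the reverse direction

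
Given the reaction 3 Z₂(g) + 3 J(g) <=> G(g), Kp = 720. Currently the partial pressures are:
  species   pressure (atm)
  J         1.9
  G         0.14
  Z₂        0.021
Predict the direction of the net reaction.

Qp = P(G) / (P(Z₂)³·P(J)³) = (0.14) / ((0.021)³·(1.9)³) = 2200
Qp = 2200 > Kp = 720, so the reverse reaction proceeds.

reverse (toward reactants)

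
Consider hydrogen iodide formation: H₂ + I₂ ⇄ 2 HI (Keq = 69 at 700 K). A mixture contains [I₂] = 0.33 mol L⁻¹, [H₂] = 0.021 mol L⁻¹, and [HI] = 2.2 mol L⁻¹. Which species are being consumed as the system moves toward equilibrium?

Q = [HI]² / ([H₂]·[I₂]) = (2.2)² / ((0.021)·(0.33)) = 700
Q = 700 > Keq = 69: net reverse reaction.

HI (products)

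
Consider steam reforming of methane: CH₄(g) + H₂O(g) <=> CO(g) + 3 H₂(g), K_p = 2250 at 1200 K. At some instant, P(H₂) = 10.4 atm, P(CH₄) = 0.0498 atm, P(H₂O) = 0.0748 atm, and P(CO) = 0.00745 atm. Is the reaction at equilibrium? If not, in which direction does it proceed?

at equilibrium

Q_p = P(CO)·P(H₂)³ / (P(CH₄)·P(H₂O)) = (0.00745)·(10.4)³ / ((0.0498)·(0.0748)) = 2250
Q_p = 2250 = K_p, so the system is already at equilibrium.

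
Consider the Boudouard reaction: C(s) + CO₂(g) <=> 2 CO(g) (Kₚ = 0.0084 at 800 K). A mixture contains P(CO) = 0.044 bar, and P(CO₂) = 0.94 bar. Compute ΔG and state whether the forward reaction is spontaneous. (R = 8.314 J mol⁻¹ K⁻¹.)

ΔG = -9.35 kJ/mol; the forward reaction is spontaneous

(C is a pure solid — omitted from Qₚ.)
Qₚ = P(CO)² / P(CO₂) = (0.044)² / (0.94) = 0.00206
ΔG = RT ln(Qₚ/Kₚ) = (8.314 J mol⁻¹ K⁻¹)(800 K) × ln(0.00206/0.0084)
   = (6.651 kJ/mol)(-1.406) = -9.35 kJ/mol
ΔG < 0, so the forward reaction is spontaneous (proceeds forward).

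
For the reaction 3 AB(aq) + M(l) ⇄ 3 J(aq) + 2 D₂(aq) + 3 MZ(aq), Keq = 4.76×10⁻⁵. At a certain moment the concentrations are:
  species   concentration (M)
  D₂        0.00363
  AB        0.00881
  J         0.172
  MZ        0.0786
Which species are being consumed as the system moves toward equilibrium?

(M is a pure liquid — omitted from Q.)
Q = [J]³·[D₂]²·[MZ]³ / [AB]³ = (0.172)³·(0.00363)²·(0.0786)³ / (0.00881)³ = 4.76×10⁻⁵
Q = 4.76×10⁻⁵ = Keq; the system is at equilibrium.

none (at equilibrium)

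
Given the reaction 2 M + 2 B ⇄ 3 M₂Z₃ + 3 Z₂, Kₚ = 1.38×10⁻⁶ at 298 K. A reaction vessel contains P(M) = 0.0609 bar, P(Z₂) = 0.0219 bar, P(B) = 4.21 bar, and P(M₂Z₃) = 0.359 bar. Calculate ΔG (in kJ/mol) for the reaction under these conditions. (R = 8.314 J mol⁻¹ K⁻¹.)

ΔG = 4.16 kJ/mol

Qₚ = P(M₂Z₃)³·P(Z₂)³ / (P(M)²·P(B)²) = (0.359)³·(0.0219)³ / ((0.0609)²·(4.21)²) = 7.39×10⁻⁶
ΔG = RT ln(Qₚ/Kₚ) = (8.314 J mol⁻¹ K⁻¹)(298 K) × ln(7.39×10⁻⁶/1.38×10⁻⁶)
   = (2.478 kJ/mol)(1.678) = 4.16 kJ/mol
ΔG > 0, so the forward reaction is non-spontaneous (proceeds in reverse).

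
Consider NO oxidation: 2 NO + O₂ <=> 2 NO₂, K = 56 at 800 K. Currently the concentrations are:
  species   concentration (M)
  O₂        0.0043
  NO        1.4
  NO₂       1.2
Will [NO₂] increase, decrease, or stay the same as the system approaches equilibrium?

Q = [NO₂]² / ([NO]²·[O₂]) = (1.2)² / ((1.4)²·(0.0043)) = 170
Q = 170 > K = 56: net reverse reaction.
NO₂ is a product, so it decreases.

decrease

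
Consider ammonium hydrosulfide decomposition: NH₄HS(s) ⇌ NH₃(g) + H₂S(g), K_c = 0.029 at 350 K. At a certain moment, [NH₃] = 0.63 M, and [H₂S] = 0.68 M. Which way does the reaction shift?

(NH₄HS is a pure solid — omitted from Q_c.)
Q_c = [NH₃]·[H₂S] = (0.63)·(0.68) = 0.43
Q_c = 0.43 > K_c = 0.029, so the reverse reaction proceeds.

toward reactants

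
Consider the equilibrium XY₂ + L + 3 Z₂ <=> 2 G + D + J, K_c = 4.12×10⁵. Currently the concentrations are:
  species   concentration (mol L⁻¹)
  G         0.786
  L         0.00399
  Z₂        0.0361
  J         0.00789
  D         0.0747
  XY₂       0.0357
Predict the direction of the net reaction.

toward products

Q_c = [G]²·[D]·[J] / ([XY₂]·[L]·[Z₂]³) = (0.786)²·(0.0747)·(0.00789) / ((0.0357)·(0.00399)·(0.0361)³) = 54300
Q_c = 54300 < K_c = 4.12×10⁵, so the forward reaction proceeds.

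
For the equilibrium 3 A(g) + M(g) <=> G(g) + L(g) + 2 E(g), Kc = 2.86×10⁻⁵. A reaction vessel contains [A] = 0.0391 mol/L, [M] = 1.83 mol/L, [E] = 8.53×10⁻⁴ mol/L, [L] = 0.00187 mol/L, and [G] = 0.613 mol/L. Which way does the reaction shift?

in the forward direction

Qc = [G]·[L]·[E]² / ([A]³·[M]) = (0.613)·(0.00187)·(8.53×10⁻⁴)² / ((0.0391)³·(1.83)) = 7.62×10⁻⁶
Qc = 7.62×10⁻⁶ < Kc = 2.86×10⁻⁵, so the forward reaction proceeds.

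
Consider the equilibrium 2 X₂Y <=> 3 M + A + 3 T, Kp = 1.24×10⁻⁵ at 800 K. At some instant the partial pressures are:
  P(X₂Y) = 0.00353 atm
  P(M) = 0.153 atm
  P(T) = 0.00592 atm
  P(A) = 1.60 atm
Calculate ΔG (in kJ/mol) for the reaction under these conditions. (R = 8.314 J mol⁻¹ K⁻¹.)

ΔG = 13.6 kJ/mol

Qp = P(M)³·P(A)·P(T)³ / P(X₂Y)² = (0.153)³·(1.60)·(0.00592)³ / (0.00353)² = 9.54×10⁻⁵
ΔG = RT ln(Qp/Kp) = (8.314 J mol⁻¹ K⁻¹)(800 K) × ln(9.54×10⁻⁵/1.24×10⁻⁵)
   = (6.651 kJ/mol)(2.040) = 13.6 kJ/mol
ΔG > 0, so the forward reaction is non-spontaneous (proceeds in reverse).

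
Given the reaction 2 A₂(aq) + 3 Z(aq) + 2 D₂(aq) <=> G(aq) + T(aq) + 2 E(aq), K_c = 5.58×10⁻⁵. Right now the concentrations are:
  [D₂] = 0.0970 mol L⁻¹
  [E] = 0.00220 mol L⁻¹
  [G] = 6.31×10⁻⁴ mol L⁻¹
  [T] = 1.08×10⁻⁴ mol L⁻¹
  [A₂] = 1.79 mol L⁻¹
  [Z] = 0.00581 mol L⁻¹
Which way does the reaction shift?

at equilibrium

Q_c = [G]·[T]·[E]² / ([A₂]²·[Z]³·[D₂]²) = (6.31×10⁻⁴)·(1.08×10⁻⁴)·(0.00220)² / ((1.79)²·(0.00581)³·(0.0970)²) = 5.58×10⁻⁵
Q_c = 5.58×10⁻⁵ = K_c, so the system is already at equilibrium.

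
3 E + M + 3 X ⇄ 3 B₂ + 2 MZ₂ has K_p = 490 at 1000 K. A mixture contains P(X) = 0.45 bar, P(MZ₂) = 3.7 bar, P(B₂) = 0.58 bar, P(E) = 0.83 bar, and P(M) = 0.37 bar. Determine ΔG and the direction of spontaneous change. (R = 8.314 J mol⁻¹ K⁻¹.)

ΔG = -10.5 kJ/mol; the forward reaction is spontaneous

Q_p = P(B₂)³·P(MZ₂)² / (P(E)³·P(M)·P(X)³) = (0.58)³·(3.7)² / ((0.83)³·(0.37)·(0.45)³) = 139
ΔG = RT ln(Q_p/K_p) = (8.314 J mol⁻¹ K⁻¹)(1000 K) × ln(139/490)
   = (8.314 kJ/mol)(-1.260) = -10.5 kJ/mol
ΔG < 0, so the forward reaction is spontaneous (proceeds forward).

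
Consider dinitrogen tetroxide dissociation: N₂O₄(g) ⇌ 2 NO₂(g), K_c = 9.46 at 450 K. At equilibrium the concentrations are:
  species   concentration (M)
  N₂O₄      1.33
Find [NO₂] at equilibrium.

At equilibrium, K_c = [NO₂]² / [N₂O₄] = 9.46.
([NO₂])² / (1.33) = 9.46
[NO₂]² = 12.6 ⇒ [NO₂] = 3.55 M

[NO₂] = 3.55 M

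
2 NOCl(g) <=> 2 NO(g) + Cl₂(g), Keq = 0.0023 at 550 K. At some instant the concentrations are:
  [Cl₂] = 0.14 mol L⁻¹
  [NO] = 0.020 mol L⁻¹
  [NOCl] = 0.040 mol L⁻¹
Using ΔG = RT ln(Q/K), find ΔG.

ΔG = 12.4 kJ/mol

Q = [NO]²·[Cl₂] / [NOCl]² = (0.020)²·(0.14) / (0.040)² = 0.0350
ΔG = RT ln(Q/Keq) = (8.314 J mol⁻¹ K⁻¹)(550 K) × ln(0.0350/0.0023)
   = (4.573 kJ/mol)(2.722) = 12.4 kJ/mol
ΔG > 0, so the forward reaction is non-spontaneous (proceeds in reverse).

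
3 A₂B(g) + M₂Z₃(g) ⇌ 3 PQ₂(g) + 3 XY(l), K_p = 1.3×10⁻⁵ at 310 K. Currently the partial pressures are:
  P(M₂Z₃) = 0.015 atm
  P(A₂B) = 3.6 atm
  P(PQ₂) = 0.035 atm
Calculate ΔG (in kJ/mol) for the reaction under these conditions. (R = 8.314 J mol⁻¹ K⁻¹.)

(XY is a pure liquid — omitted from Q_p.)
Q_p = P(PQ₂)³ / (P(A₂B)³·P(M₂Z₃)) = (0.035)³ / ((3.6)³·(0.015)) = 6.13×10⁻⁵
ΔG = RT ln(Q_p/K_p) = (8.314 J mol⁻¹ K⁻¹)(310 K) × ln(6.13×10⁻⁵/1.3×10⁻⁵)
   = (2.577 kJ/mol)(1.551) = 4.00 kJ/mol
ΔG > 0, so the forward reaction is non-spontaneous (proceeds in reverse).

ΔG = 4.00 kJ/mol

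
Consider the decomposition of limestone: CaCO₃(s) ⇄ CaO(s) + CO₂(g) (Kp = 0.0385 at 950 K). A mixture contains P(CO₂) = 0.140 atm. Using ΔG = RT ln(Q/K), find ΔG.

(CaCO₃, CaO are pure solids — omitted from Qp.)
Qp = P(CO₂) = 0.140
ΔG = RT ln(Qp/Kp) = (8.314 J mol⁻¹ K⁻¹)(950 K) × ln(0.140/0.0385)
   = (7.898 kJ/mol)(1.291) = 10.2 kJ/mol
ΔG > 0, so the forward reaction is non-spontaneous (proceeds in reverse).

ΔG = 10.2 kJ/mol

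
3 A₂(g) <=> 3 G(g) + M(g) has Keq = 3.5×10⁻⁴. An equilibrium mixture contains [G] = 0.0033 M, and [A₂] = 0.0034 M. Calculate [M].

[M] = 3.8×10⁻⁴ M

At equilibrium, Keq = [G]³·[M] / [A₂]³ = 3.5×10⁻⁴.
(0.0033)³·([M]) / (0.0034)³ = 3.5×10⁻⁴
[M] = 3.83×10⁻⁴ = 3.8×10⁻⁴ M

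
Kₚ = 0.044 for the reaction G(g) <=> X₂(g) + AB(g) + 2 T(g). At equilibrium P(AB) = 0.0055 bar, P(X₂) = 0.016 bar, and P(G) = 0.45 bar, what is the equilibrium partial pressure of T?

P(T) = 15 bar

At equilibrium, Kₚ = P(X₂)·P(AB)·P(T)² / P(G) = 0.044.
(0.016)·(0.0055)·(P(T))² / (0.45) = 0.044
P(T)² = 225 ⇒ P(T) = 15 bar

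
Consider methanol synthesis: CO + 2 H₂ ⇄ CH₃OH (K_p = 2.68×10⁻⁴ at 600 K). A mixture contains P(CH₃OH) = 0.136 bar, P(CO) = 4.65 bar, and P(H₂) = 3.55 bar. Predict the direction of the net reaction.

Q_p = P(CH₃OH) / (P(CO)·P(H₂)²) = (0.136) / ((4.65)·(3.55)²) = 0.00232
Q_p = 0.00232 > K_p = 2.68×10⁻⁴, so the reverse reaction proceeds.

to the left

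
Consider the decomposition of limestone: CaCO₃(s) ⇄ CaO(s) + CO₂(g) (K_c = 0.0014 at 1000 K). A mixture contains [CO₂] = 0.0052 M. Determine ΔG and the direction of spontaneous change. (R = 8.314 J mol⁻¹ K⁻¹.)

ΔG = 10.9 kJ/mol; the forward reaction is non-spontaneous

(CaCO₃, CaO are pure solids — omitted from Q_c.)
Q_c = [CO₂] = 0.00520
ΔG = RT ln(Q_c/K_c) = (8.314 J mol⁻¹ K⁻¹)(1000 K) × ln(0.00520/0.0014)
   = (8.314 kJ/mol)(1.312) = 10.9 kJ/mol
ΔG > 0, so the forward reaction is non-spontaneous (proceeds in reverse).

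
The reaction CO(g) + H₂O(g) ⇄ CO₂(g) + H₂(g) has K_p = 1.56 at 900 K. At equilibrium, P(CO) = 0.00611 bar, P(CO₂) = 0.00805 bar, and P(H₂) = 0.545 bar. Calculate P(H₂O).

At equilibrium, K_p = P(CO₂)·P(H₂) / (P(CO)·P(H₂O)) = 1.56.
(0.00805)·(0.545) / ((0.00611)·(P(H₂O))) = 1.56
P(H₂O) = 0.460 bar

P(H₂O) = 0.460 bar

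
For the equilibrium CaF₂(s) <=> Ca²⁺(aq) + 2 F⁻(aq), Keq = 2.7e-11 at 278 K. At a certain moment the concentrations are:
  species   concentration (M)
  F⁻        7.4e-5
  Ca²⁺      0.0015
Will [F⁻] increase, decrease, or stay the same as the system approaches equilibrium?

increase

(CaF₂ is a pure solid — omitted from Q.)
Q = [Ca²⁺]·[F⁻]² = (0.0015)·(7.4e-5)² = 8.2e-12
Q = 8.2e-12 < Keq = 2.7e-11: net forward reaction.
F⁻ is a product, so it increases.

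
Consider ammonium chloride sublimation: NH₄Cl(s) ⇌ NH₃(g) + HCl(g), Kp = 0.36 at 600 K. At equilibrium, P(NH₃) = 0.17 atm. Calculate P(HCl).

P(HCl) = 2.1 atm

(NH₄Cl is a pure solid — omitted from Kp.)
At equilibrium, Kp = P(NH₃)·P(HCl) = 0.36.
(0.17)·(P(HCl)) = 0.36
P(HCl) = 2.12 = 2.1 atm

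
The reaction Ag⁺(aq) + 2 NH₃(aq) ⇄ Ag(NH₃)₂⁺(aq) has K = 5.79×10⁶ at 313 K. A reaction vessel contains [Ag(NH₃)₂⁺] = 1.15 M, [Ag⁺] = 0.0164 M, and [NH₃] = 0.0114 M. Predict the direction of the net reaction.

in the forward direction

Q = [Ag(NH₃)₂⁺] / ([Ag⁺]·[NH₃]²) = (1.15) / ((0.0164)·(0.0114)²) = 5.40×10⁵
Q = 5.40×10⁵ < K = 5.79×10⁶, so the forward reaction proceeds.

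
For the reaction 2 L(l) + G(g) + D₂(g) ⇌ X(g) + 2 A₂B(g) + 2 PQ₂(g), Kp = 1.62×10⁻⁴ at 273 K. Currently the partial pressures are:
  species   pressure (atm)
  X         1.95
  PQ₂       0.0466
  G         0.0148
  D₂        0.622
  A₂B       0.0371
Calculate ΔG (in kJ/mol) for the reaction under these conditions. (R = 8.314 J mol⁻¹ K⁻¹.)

(L is a pure liquid — omitted from Qp.)
Qp = P(X)·P(A₂B)²·P(PQ₂)² / (P(G)·P(D₂)) = (1.95)·(0.0371)²·(0.0466)² / ((0.0148)·(0.622)) = 6.33×10⁻⁴
ΔG = RT ln(Qp/Kp) = (8.314 J mol⁻¹ K⁻¹)(273 K) × ln(6.33×10⁻⁴/1.62×10⁻⁴)
   = (2.270 kJ/mol)(1.363) = 3.09 kJ/mol
ΔG > 0, so the forward reaction is non-spontaneous (proceeds in reverse).

ΔG = 3.09 kJ/mol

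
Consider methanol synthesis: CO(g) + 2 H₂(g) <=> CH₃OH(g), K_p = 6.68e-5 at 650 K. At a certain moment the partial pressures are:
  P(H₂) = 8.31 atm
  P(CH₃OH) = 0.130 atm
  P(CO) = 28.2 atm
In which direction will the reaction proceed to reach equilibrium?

no net change (already at equilibrium)

Q_p = P(CH₃OH) / (P(CO)·P(H₂)²) = (0.130) / ((28.2)·(8.31)²) = 6.68e-5
Q_p = 6.68e-5 = K_p, so the system is already at equilibrium.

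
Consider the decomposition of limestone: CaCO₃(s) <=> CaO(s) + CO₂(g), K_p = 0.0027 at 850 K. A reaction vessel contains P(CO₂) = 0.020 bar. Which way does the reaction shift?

(CaCO₃, CaO are pure solids — omitted from Q_p.)
Q_p = P(CO₂) = 0.020
Q_p = 0.020 > K_p = 0.0027, so the reverse reaction proceeds.

to the left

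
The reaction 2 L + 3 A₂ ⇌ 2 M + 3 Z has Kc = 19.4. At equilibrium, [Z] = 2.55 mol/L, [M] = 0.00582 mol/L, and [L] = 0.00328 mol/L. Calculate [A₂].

[A₂] = 1.39 mol/L

At equilibrium, Kc = [M]²·[Z]³ / ([L]²·[A₂]³) = 19.4.
(0.00582)²·(2.55)³ / ((0.00328)²·([A₂])³) = 19.4
[A₂]³ = 2.69 ⇒ [A₂] = 1.39 mol/L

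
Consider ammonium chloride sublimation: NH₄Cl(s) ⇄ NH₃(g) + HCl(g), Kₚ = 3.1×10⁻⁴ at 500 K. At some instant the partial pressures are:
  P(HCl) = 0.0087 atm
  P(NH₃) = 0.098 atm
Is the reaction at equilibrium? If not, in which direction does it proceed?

(NH₄Cl is a pure solid — omitted from Qₚ.)
Qₚ = P(NH₃)·P(HCl) = (0.098)·(0.0087) = 8.5×10⁻⁴
Qₚ = 8.5×10⁻⁴ > Kₚ = 3.1×10⁻⁴, so the reverse reaction proceeds.

in the reverse direction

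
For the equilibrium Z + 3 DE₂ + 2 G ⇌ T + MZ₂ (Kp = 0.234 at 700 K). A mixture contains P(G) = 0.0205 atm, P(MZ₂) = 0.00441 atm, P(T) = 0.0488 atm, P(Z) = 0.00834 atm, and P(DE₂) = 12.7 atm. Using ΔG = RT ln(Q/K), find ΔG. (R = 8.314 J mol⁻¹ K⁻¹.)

Qp = P(T)·P(MZ₂) / (P(Z)·P(DE₂)³·P(G)²) = (0.0488)·(0.00441) / ((0.00834)·(12.7)³·(0.0205)²) = 0.0300
ΔG = RT ln(Qp/Kp) = (8.314 J mol⁻¹ K⁻¹)(700 K) × ln(0.0300/0.234)
   = (5.820 kJ/mol)(-2.054) = -12.0 kJ/mol
ΔG < 0, so the forward reaction is spontaneous (proceeds forward).

ΔG = -12.0 kJ/mol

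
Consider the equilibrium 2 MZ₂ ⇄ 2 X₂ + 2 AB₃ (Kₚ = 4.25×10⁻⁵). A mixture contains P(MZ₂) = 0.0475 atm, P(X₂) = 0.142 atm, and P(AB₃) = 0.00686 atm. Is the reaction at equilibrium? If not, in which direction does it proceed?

Qₚ = P(X₂)²·P(AB₃)² / P(MZ₂)² = (0.142)²·(0.00686)² / (0.0475)² = 4.21×10⁻⁴
Qₚ = 4.21×10⁻⁴ > Kₚ = 4.25×10⁻⁵, so the reverse reaction proceeds.

reverse (toward reactants)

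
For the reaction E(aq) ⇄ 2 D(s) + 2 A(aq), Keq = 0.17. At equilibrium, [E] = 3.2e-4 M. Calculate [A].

[A] = 0.0074 M

(D is a pure solid — omitted from Keq.)
At equilibrium, Keq = [A]² / [E] = 0.17.
([A])² / (3.2e-4) = 0.17
[A]² = 5.44e-5 ⇒ [A] = 0.0074 M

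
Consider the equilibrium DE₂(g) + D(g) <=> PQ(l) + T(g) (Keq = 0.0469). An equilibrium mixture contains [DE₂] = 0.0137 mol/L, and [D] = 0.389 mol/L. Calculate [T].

[T] = 2.50×10⁻⁴ mol/L

(PQ is a pure liquid — omitted from Keq.)
At equilibrium, Keq = [T] / ([DE₂]·[D]) = 0.0469.
([T]) / ((0.0137)·(0.389)) = 0.0469
[T] = 2.50×10⁻⁴ mol/L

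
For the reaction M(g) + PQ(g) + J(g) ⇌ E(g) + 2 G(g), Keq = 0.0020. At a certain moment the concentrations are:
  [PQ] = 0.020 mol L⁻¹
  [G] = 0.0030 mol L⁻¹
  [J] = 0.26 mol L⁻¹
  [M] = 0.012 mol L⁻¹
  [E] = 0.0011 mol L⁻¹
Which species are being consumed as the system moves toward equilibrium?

M, PQ, J (reactants)

Q = [E]·[G]² / ([M]·[PQ]·[J]) = (0.0011)·(0.0030)² / ((0.012)·(0.020)·(0.26)) = 1.6×10⁻⁴
Q = 1.6×10⁻⁴ < Keq = 0.0020: net forward reaction.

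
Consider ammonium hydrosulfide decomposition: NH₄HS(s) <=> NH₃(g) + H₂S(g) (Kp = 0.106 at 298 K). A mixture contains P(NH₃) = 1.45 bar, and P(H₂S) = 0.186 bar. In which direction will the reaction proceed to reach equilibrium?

to the left

(NH₄HS is a pure solid — omitted from Qp.)
Qp = P(NH₃)·P(H₂S) = (1.45)·(0.186) = 0.270
Qp = 0.270 > Kp = 0.106, so the reverse reaction proceeds.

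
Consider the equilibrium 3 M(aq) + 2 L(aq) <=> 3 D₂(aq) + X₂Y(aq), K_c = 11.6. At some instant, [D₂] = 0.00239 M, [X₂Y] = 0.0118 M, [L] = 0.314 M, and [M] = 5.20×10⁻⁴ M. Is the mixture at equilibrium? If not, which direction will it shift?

yes, at equilibrium

Q_c = [D₂]³·[X₂Y] / ([M]³·[L]²) = (0.00239)³·(0.0118) / ((5.20×10⁻⁴)³·(0.314)²) = 11.6
Q_c = 11.6 = K_c; the system is at equilibrium.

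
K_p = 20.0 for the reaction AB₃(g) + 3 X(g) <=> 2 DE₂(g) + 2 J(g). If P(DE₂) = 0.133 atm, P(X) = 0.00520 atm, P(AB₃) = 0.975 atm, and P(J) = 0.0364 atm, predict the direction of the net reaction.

in the reverse direction

Q_p = P(DE₂)²·P(J)² / (P(AB₃)·P(X)³) = (0.133)²·(0.0364)² / ((0.975)·(0.00520)³) = 171
Q_p = 171 > K_p = 20.0, so the reverse reaction proceeds.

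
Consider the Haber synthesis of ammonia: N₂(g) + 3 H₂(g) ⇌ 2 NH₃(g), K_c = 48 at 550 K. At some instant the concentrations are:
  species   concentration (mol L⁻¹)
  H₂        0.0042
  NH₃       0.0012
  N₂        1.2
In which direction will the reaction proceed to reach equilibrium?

Q_c = [NH₃]² / ([N₂]·[H₂]³) = (0.0012)² / ((1.2)·(0.0042)³) = 16
Q_c = 16 < K_c = 48, so the forward reaction proceeds.

in the forward direction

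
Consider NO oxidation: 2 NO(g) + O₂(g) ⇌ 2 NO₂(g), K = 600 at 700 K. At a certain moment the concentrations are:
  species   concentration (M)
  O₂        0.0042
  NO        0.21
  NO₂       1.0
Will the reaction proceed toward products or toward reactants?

toward reactants

Q = [NO₂]² / ([NO]²·[O₂]) = (1.0)² / ((0.21)²·(0.0042)) = 5400
Q = 5400 > K = 600, so the reverse reaction proceeds.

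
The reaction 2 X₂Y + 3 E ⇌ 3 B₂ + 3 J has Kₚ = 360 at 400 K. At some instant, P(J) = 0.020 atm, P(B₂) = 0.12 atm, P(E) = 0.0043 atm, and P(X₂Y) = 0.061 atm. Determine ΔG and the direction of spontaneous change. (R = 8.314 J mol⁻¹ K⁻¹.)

Qₚ = P(B₂)³·P(J)³ / (P(X₂Y)²·P(E)³) = (0.12)³·(0.020)³ / ((0.061)²·(0.0043)³) = 46.7
ΔG = RT ln(Qₚ/Kₚ) = (8.314 J mol⁻¹ K⁻¹)(400 K) × ln(46.7/360)
   = (3.326 kJ/mol)(-2.042) = -6.79 kJ/mol
ΔG < 0, so the forward reaction is spontaneous (proceeds forward).

ΔG = -6.79 kJ/mol; the forward reaction is spontaneous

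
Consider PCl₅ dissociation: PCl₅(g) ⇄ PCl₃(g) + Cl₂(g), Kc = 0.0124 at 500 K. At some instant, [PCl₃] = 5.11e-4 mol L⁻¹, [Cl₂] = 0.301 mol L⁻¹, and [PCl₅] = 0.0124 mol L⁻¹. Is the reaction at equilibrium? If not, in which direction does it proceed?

Qc = [PCl₃]·[Cl₂] / [PCl₅] = (5.11e-4)·(0.301) / (0.0124) = 0.0124
Qc = 0.0124 = Kc, so the system is already at equilibrium.

no net change (already at equilibrium)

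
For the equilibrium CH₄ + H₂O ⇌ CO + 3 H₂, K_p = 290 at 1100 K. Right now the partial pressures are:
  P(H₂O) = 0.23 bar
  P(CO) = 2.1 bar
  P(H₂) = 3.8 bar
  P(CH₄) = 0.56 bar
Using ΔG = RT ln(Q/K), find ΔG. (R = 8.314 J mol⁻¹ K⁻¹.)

Q_p = P(CO)·P(H₂)³ / (P(CH₄)·P(H₂O)) = (2.1)·(3.8)³ / ((0.56)·(0.23)) = 895
ΔG = RT ln(Q_p/K_p) = (8.314 J mol⁻¹ K⁻¹)(1100 K) × ln(895/290)
   = (9.145 kJ/mol)(1.127) = 10.3 kJ/mol
ΔG > 0, so the forward reaction is non-spontaneous (proceeds in reverse).

ΔG = 10.3 kJ/mol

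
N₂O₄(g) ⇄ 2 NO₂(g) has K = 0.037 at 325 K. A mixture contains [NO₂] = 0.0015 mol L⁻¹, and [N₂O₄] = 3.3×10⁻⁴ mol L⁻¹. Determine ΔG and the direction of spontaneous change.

ΔG = -4.57 kJ/mol; the forward reaction is spontaneous

Q = [NO₂]² / [N₂O₄] = (0.0015)² / (3.3×10⁻⁴) = 0.00682
ΔG = RT ln(Q/K) = (8.314 J mol⁻¹ K⁻¹)(325 K) × ln(0.00682/0.037)
   = (2.702 kJ/mol)(-1.691) = -4.57 kJ/mol
ΔG < 0, so the forward reaction is spontaneous (proceeds forward).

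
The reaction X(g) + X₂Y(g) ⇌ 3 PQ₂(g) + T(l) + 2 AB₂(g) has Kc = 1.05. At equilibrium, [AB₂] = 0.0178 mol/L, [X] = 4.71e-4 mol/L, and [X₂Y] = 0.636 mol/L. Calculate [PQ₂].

(T is a pure liquid — omitted from Kc.)
At equilibrium, Kc = [PQ₂]³·[AB₂]² / ([X]·[X₂Y]) = 1.05.
([PQ₂])³·(0.0178)² / ((4.71e-4)·(0.636)) = 1.05
[PQ₂]³ = 0.993 ⇒ [PQ₂] = 0.998 mol/L

[PQ₂] = 0.998 mol/L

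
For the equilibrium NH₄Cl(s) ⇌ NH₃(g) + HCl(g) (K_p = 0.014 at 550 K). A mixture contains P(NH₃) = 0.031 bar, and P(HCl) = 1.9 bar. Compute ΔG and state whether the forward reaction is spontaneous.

ΔG = 6.57 kJ/mol; the forward reaction is non-spontaneous

(NH₄Cl is a pure solid — omitted from Q_p.)
Q_p = P(NH₃)·P(HCl) = (0.031)·(1.9) = 0.0589
ΔG = RT ln(Q_p/K_p) = (8.314 J mol⁻¹ K⁻¹)(550 K) × ln(0.0589/0.014)
   = (4.573 kJ/mol)(1.437) = 6.57 kJ/mol
ΔG > 0, so the forward reaction is non-spontaneous (proceeds in reverse).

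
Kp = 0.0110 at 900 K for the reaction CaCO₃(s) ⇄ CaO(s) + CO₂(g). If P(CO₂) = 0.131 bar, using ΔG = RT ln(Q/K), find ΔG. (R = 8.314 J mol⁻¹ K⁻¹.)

(CaCO₃, CaO are pure solids — omitted from Qp.)
Qp = P(CO₂) = 0.131
ΔG = RT ln(Qp/Kp) = (8.314 J mol⁻¹ K⁻¹)(900 K) × ln(0.131/0.0110)
   = (7.483 kJ/mol)(2.477) = 18.5 kJ/mol
ΔG > 0, so the forward reaction is non-spontaneous (proceeds in reverse).

ΔG = 18.5 kJ/mol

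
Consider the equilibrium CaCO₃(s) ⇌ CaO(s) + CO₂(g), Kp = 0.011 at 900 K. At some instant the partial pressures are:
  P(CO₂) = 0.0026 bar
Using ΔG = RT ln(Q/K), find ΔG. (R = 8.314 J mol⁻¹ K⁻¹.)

(CaCO₃, CaO are pure solids — omitted from Qp.)
Qp = P(CO₂) = 0.00260
ΔG = RT ln(Qp/Kp) = (8.314 J mol⁻¹ K⁻¹)(900 K) × ln(0.00260/0.011)
   = (7.483 kJ/mol)(-1.442) = -10.8 kJ/mol
ΔG < 0, so the forward reaction is spontaneous (proceeds forward).

ΔG = -10.8 kJ/mol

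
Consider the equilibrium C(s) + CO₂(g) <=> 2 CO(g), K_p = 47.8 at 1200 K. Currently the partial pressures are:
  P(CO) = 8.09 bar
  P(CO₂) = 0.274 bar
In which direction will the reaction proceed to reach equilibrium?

(C is a pure solid — omitted from Q_p.)
Q_p = P(CO)² / P(CO₂) = (8.09)² / (0.274) = 239
Q_p = 239 > K_p = 47.8, so the reverse reaction proceeds.

to the left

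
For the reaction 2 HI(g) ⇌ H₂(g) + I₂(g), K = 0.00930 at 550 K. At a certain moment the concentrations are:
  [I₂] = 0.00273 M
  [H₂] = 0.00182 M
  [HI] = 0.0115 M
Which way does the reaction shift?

Q = [H₂]·[I₂] / [HI]² = (0.00182)·(0.00273) / (0.0115)² = 0.0376
Q = 0.0376 > K = 0.00930, so the reverse reaction proceeds.

to the left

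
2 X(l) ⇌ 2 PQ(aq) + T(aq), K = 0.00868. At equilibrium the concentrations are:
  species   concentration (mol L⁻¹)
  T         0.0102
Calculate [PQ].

[PQ] = 0.922 mol L⁻¹

(X is a pure liquid — omitted from K.)
At equilibrium, K = [PQ]²·[T] = 0.00868.
([PQ])²·(0.0102) = 0.00868
[PQ]² = 0.851 ⇒ [PQ] = 0.922 mol L⁻¹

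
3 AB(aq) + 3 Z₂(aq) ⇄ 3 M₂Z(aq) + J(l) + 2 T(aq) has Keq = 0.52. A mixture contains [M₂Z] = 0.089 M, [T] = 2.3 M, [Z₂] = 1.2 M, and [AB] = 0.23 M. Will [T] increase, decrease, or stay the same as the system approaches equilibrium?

increase

(J is a pure liquid — omitted from Q.)
Q = [M₂Z]³·[T]² / ([AB]³·[Z₂]³) = (0.089)³·(2.3)² / ((0.23)³·(1.2)³) = 0.18
Q = 0.18 < Keq = 0.52: net forward reaction.
T is a product, so it increases.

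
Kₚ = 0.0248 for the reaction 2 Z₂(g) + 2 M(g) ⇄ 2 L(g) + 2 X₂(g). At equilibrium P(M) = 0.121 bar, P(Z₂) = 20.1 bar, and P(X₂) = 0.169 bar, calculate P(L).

P(L) = 2.27 bar

At equilibrium, Kₚ = P(L)²·P(X₂)² / (P(Z₂)²·P(M)²) = 0.0248.
(P(L))²·(0.169)² / ((20.1)²·(0.121)²) = 0.0248
P(L)² = 5.14 ⇒ P(L) = 2.27 bar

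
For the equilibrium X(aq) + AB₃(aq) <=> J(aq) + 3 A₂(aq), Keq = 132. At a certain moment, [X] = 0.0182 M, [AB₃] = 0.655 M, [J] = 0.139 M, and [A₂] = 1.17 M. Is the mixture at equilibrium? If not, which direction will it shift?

no; Q < K, reaction proceeds forward

Q = [J]·[A₂]³ / ([X]·[AB₃]) = (0.139)·(1.17)³ / ((0.0182)·(0.655)) = 18.7
Q = 18.7 < Keq = 132: net forward reaction.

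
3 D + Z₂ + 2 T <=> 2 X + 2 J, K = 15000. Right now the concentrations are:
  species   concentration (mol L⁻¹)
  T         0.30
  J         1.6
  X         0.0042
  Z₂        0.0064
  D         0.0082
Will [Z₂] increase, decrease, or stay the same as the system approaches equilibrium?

increase

Q = [X]²·[J]² / ([D]³·[Z₂]·[T]²) = (0.0042)²·(1.6)² / ((0.0082)³·(0.0064)·(0.30)²) = 1.4×10⁵
Q = 1.4×10⁵ > K = 15000: net reverse reaction.
Z₂ is a reactant, so it increases.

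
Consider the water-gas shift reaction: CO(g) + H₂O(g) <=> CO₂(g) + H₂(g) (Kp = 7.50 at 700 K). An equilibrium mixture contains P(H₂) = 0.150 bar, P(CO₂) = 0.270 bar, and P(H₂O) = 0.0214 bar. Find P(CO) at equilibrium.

P(CO) = 0.252 bar

At equilibrium, Kp = P(CO₂)·P(H₂) / (P(CO)·P(H₂O)) = 7.50.
(0.270)·(0.150) / ((P(CO))·(0.0214)) = 7.50
P(CO) = 0.252 bar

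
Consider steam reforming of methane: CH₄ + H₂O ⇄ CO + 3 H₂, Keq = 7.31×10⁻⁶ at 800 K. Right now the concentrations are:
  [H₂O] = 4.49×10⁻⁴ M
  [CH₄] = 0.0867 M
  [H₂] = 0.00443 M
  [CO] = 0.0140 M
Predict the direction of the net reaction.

reverse (toward reactants)

Q = [CO]·[H₂]³ / ([CH₄]·[H₂O]) = (0.0140)·(0.00443)³ / ((0.0867)·(4.49×10⁻⁴)) = 3.13×10⁻⁵
Q = 3.13×10⁻⁵ > Keq = 7.31×10⁻⁶, so the reverse reaction proceeds.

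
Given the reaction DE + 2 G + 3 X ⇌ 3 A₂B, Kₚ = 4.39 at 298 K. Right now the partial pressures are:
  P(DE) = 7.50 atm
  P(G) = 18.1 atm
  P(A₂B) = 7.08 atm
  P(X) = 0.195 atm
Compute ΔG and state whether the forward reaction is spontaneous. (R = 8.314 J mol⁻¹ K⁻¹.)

Qₚ = P(A₂B)³ / (P(DE)·P(G)²·P(X)³) = (7.08)³ / ((7.50)·(18.1)²·(0.195)³) = 19.5
ΔG = RT ln(Qₚ/Kₚ) = (8.314 J mol⁻¹ K⁻¹)(298 K) × ln(19.5/4.39)
   = (2.478 kJ/mol)(1.491) = 3.69 kJ/mol
ΔG > 0, so the forward reaction is non-spontaneous (proceeds in reverse).

ΔG = 3.69 kJ/mol; the forward reaction is non-spontaneous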